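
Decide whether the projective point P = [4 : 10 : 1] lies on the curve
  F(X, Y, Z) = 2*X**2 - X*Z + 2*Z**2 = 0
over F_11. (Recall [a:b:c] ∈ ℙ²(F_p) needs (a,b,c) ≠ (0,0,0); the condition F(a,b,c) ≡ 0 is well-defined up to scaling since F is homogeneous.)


F(4,10,1) ≡ 8 (mod 11); P is NOT on the curve.

Evaluate F(4, 10, 1) term-by-term (mod 11).
  2*X**2 ↦ 2·16·1·1 = 32
  -X*Z ↦ -1·4·1·1 = -4
  2*Z**2 ↦ 2·1·1·1 = 2
Sum: F(4, 10, 1) = (32) + (-4) + (2) = 30.
Reducing mod 11: 30 ≡ 8 (mod 11).
Since F(a, b, c) ≡ 8 ≠ 0 (mod 11), P does NOT lie on the curve.


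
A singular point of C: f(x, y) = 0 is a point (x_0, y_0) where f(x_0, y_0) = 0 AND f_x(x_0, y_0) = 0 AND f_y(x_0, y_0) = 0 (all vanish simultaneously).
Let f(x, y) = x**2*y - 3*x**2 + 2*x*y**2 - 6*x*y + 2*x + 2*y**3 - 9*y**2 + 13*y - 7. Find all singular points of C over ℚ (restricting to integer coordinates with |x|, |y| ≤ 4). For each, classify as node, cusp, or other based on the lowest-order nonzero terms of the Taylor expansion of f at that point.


Singular points: {(-1, 2)}; classification: node.

Compute partial derivatives:
  f_x = 2*x*y - 6*x + 2*y**2 - 6*y + 2.
  f_y = x**2 + 4*x*y - 6*x + 6*y**2 - 18*y + 13.
Scan x_0 ∈ {−4, ..., 4}. For each x_0, f_y(x_0, y) is a polynomial in y; find its integer roots y ∈ {−4, ..., 4}, then test f_x and f at those candidates.
  x = -4: f_y(-4, y) = 6*y**2 - 34*y + 53; no integer root y with |y| ≤ 4.
  x = -3: f_y(-3, y) = 6*y**2 - 30*y + 40; no integer root y with |y| ≤ 4.
  x = -2: f_y(-2, y) = 6*y**2 - 26*y + 29; no integer root y with |y| ≤ 4.
  x = -1: f_y(-1, y) = 6*y**2 - 22*y + 20; vanishes at y ∈ {2}. (-1, 2): f_x = 0, f = 0 — SINGULAR.
  x = 0: f_y(0, y) = 6*y**2 - 18*y + 13; no integer root y with |y| ≤ 4.
  x = 1: f_y(1, y) = 6*y**2 - 14*y + 8; vanishes at y ∈ {1}. (1, 1): f_x = -6 ≠ 0.
  x = 2: f_y(2, y) = 6*y**2 - 10*y + 5; no integer root y with |y| ≤ 4.
  x = 3: f_y(3, y) = 6*y**2 - 6*y + 4; no integer root y with |y| ≤ 4.
  x = 4: f_y(4, y) = 6*y**2 - 2*y + 5; no integer root y with |y| ≤ 4.
Only singular point on the grid: (-1, 2).
Classify: substitute x = -1 + u, y = 2 + v and expand: f = u**2*v - u**2 + 2*u*v**2 + 2*v**3 + v**2.
No constant or linear terms (consistent with a singular point). Quadratic part: -u**2 + v**2. Cubic part: u**2*v + 2*u*v**2 + 2*v**3.
The quadratic part v**2 - u**2 = (v − u)(v + u) splits into two distinct linear factors, so there are two distinct tangent lines y − 2 = ±(x − -1) — this is a node (ordinary double point).
Classification: node.


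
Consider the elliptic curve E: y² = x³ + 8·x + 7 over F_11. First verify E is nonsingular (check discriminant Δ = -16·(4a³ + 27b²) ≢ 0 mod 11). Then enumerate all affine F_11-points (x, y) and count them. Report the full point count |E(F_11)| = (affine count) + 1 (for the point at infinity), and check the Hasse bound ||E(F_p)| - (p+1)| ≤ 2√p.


Affine points = {(1, 4), (1, 7), (2, 3), (2, 8), (3, 5), (3, 6), (4, 2), (4, 9), (8, 0), (9, 4), (9, 7), (10, 3), (10, 8)}; affine count = 13; |E(F_11)| = 14.

Discriminant check: Δ ∝ 4a³ + 27b² = 4·8³ + 27·7² = 4·512 + 27·49 ≡ 5 (mod 11). Nonzero ⇒ E is nonsingular.
For each x ∈ F_11, compute rhs = x³ + 8·x + 7 mod 11, then count y ∈ F_11 with y² ≡ rhs.
  x = 0: rhs = 7, matching y values: none (0 points).
  x = 1: rhs = 5, matching y values: 4, 7 (2 points).
  x = 2: rhs = 9, matching y values: 3, 8 (2 points).
  x = 3: rhs = 3, matching y values: 5, 6 (2 points).
  x = 4: rhs = 4, matching y values: 2, 9 (2 points).
  x = 5: rhs = 7, matching y values: none (0 points).
  x = 6: rhs = 7, matching y values: none (0 points).
  x = 7: rhs = 10, matching y values: none (0 points).
  x = 8: rhs = 0, matching y values: 0 (1 points).
  x = 9: rhs = 5, matching y values: 4, 7 (2 points).
  x = 10: rhs = 9, matching y values: 3, 8 (2 points).
Total affine count: 13.
Full point count |E(F_11)| = 13 + 1 = 14.
Hasse bound: |14 − (11+1)| = |2| = 2 ≤ 2√11 ≈ 6.6332 ✓.


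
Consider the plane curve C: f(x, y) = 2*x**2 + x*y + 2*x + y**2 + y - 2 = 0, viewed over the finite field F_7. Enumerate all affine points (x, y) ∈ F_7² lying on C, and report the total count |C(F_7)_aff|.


Affine F_7-points: {(0, 1), (0, 5), (2, 1), (2, 3), (5, 4), (6, 3), (6, 4)}; count = 7.

For each of the 49 pairs (x, y) ∈ F_7², evaluate f(x, y) mod 7. Record the zeros.
  x = 0: [0↦5, 1↦0, 2↦4, 3↦3, 4↦4, 5↦0, 6↦5]  zeros at y ∈ {1, 5}
  x = 1: [0↦2, 1↦5, 2↦3, 3↦3, 4↦5, 5↦2, 6↦1]  zeros at y ∈ ∅
  x = 2: [0↦3, 1↦0, 2↦6, 3↦0, 4↦3, 5↦1, 6↦1]  zeros at y ∈ {1, 3}
  x = 3: [0↦1, 1↦6, 2↦6, 3↦1, 4↦5, 5↦4, 6↦5]  zeros at y ∈ ∅
  x = 4: [0↦3, 1↦2, 2↦3, 3↦6, 4↦4, 5↦4, 6↦6]  zeros at y ∈ ∅
  x = 5: [0↦2, 1↦2, 2↦4, 3↦1, 4↦0, 5↦1, 6↦4]  zeros at y ∈ {4}
  x = 6: [0↦5, 1↦6, 2↦2, 3↦0, 4↦0, 5↦2, 6↦6]  zeros at y ∈ {3, 4}
Collecting zeros: affine points = {(0, 1), (0, 5), (2, 1), (2, 3), (5, 4), (6, 3), (6, 4)}.
Total count |C(F_7)_aff| = 7.


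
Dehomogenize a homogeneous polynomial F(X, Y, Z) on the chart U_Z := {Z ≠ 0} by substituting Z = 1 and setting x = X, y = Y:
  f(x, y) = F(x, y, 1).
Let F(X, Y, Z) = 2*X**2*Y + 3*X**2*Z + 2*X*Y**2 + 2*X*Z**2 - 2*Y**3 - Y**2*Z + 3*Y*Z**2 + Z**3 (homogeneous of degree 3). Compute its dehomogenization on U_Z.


f(x, y) = 2*x**2*y + 3*x**2 + 2*x*y**2 + 2*x - 2*y**3 - y**2 + 3*y + 1

On U_Z we set Z = 1. Each monomial c·X^i·Y^j·Z^k in F becomes c·x^i·y^j·1^k = c·x^i·y^j.
Substituting Z = 1: F(X, Y, 1) = 2*x**2*y + 3*x**2 + 2*x*y**2 + 2*x - 2*y**3 - y**2 + 3*y + 1.
Note: deg(f) ≤ deg(F) = 3; strict inequality happens when F is divisible by Z (lost terms).


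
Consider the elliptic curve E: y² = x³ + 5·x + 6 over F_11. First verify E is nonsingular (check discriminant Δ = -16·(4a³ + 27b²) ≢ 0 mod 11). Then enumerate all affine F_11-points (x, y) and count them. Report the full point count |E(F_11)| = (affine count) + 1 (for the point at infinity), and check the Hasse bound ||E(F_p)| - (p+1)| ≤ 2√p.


Affine points = {(1, 1), (1, 10), (3, 2), (3, 9), (10, 0)}; affine count = 5; |E(F_11)| = 6.

Discriminant check: Δ ∝ 4a³ + 27b² = 4·5³ + 27·6² = 4·125 + 27·36 ≡ 9 (mod 11). Nonzero ⇒ E is nonsingular.
For each x ∈ F_11, compute rhs = x³ + 5·x + 6 mod 11, then count y ∈ F_11 with y² ≡ rhs.
  x = 0: rhs = 6, matching y values: none (0 points).
  x = 1: rhs = 1, matching y values: 1, 10 (2 points).
  x = 2: rhs = 2, matching y values: none (0 points).
  x = 3: rhs = 4, matching y values: 2, 9 (2 points).
  x = 4: rhs = 2, matching y values: none (0 points).
  x = 5: rhs = 2, matching y values: none (0 points).
  x = 6: rhs = 10, matching y values: none (0 points).
  x = 7: rhs = 10, matching y values: none (0 points).
  x = 8: rhs = 8, matching y values: none (0 points).
  x = 9: rhs = 10, matching y values: none (0 points).
  x = 10: rhs = 0, matching y values: 0 (1 points).
Total affine count: 5.
Full point count |E(F_11)| = 5 + 1 = 6.
Hasse bound: |6 − (11+1)| = |-6| = 6 ≤ 2√11 ≈ 6.6332 ✓.


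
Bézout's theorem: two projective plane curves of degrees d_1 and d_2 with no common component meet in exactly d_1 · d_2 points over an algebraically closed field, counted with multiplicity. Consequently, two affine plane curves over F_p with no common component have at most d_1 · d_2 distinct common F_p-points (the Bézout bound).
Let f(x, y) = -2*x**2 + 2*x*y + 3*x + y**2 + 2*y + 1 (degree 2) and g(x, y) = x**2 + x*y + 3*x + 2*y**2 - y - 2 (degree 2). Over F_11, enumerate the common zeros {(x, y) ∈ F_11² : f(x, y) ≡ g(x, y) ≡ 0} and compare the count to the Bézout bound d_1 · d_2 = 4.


Common zeros: {(10, 2)}; count = 1; Bézout bound = 4.

deg(f) = 2, deg(g) = 2, so Bézout bound = 4.
Scan x ∈ F_11. For each x, list the y ∈ F_11 with f(x, y) ≡ 0 and those with g(x, y) ≡ 0 (mod 11); the common zeros in that column are the intersection.
  x = 0: f ≡ 0 at y ∈ {10}; g ≡ 0 at y ∈ ∅; common: ∅.
  x = 1: f ≡ 0 at y ∈ ∅; g ≡ 0 at y ∈ ∅; common: ∅.
  x = 2: f ≡ 0 at y ∈ ∅; g ≡ 0 at y ∈ {1, 4}; common: ∅.
  x = 3: f ≡ 0 at y ∈ ∅; g ≡ 0 at y ∈ ∅; common: ∅.
  x = 4: f ≡ 0 at y ∈ {6}; g ≡ 0 at y ∈ ∅; common: ∅.
  x = 5: f ≡ 0 at y ∈ {3, 7}; g ≡ 0 at y ∈ {1, 8}; common: ∅.
  x = 6: f ≡ 0 at y ∈ {9, 10}; g ≡ 0 at y ∈ {6, 8}; common: ∅.
  x = 7: f ≡ 0 at y ∈ ∅; g ≡ 0 at y ∈ {2, 6}; common: ∅.
  x = 8: f ≡ 0 at y ∈ ∅; g ≡ 0 at y ∈ ∅; common: ∅.
  x = 9: f ≡ 0 at y ∈ {6, 7}; g ≡ 0 at y ∈ ∅; common: ∅.
  x = 10: f ≡ 0 at y ∈ {2, 9}; g ≡ 0 at y ∈ {2, 10}; common: {2}.
Collecting: common zeros = {(10, 2)}, so the count is 1.
Comparison with the Bézout bound: 1 ≤ 4 = deg(f)·deg(g), as expected for curves with no common component (the affine F_11-count falls short of the bound because intersections may lie at infinity, over extension fields, or carry multiplicity).


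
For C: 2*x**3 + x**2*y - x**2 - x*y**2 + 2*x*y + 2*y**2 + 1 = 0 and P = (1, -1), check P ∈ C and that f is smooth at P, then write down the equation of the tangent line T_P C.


Tangent line at P: -x + y + 2 = 0.

Step 1: f(1, -1) = 0, so P lies on C.
Step 2: partial derivatives
  f_x(x, y) = 6*x**2 + 2*x*y - 2*x - y**2 + 2*y, f_y(x, y) = x**2 - 2*x*y + 2*x + 4*y.
  f_x(P) = -1, f_y(P) = 1 (gradient nonzero, so P is smooth).
Step 3: tangent line at P: -1·(x − 1) + 1·(y − -1) = 0.
Expanding: -x + y + 2 = 0.


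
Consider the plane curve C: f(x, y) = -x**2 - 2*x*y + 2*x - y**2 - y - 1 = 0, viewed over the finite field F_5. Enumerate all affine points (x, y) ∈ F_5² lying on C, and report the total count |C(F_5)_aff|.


Affine F_5-points: {(1, 0), (1, 2), (2, 2), (2, 3), (4, 3)}; count = 5.

For each of the 25 pairs (x, y) ∈ F_5², evaluate f(x, y) mod 5. Record the zeros.
  x = 0: [0↦4, 1↦2, 2↦3, 3↦2, 4↦4]  zeros at y ∈ ∅
  x = 1: [0↦0, 1↦1, 2↦0, 3↦2, 4↦2]  zeros at y ∈ {0, 2}
  x = 2: [0↦4, 1↦3, 2↦0, 3↦0, 4↦3]  zeros at y ∈ {2, 3}
  x = 3: [0↦1, 1↦3, 2↦3, 3↦1, 4↦2]  zeros at y ∈ ∅
  x = 4: [0↦1, 1↦1, 2↦4, 3↦0, 4↦4]  zeros at y ∈ {3}
Collecting zeros: affine points = {(1, 0), (1, 2), (2, 2), (2, 3), (4, 3)}.
Total count |C(F_5)_aff| = 5.


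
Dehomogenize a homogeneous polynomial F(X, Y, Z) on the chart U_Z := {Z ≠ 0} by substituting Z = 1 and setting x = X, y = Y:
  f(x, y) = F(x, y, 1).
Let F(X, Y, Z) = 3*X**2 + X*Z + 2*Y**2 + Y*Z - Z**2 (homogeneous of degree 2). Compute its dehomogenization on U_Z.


f(x, y) = 3*x**2 + x + 2*y**2 + y - 1

On U_Z we set Z = 1. Each monomial c·X^i·Y^j·Z^k in F becomes c·x^i·y^j·1^k = c·x^i·y^j.
Substituting Z = 1: F(X, Y, 1) = 3*x**2 + x + 2*y**2 + y - 1.
Note: deg(f) ≤ deg(F) = 2; strict inequality happens when F is divisible by Z (lost terms).


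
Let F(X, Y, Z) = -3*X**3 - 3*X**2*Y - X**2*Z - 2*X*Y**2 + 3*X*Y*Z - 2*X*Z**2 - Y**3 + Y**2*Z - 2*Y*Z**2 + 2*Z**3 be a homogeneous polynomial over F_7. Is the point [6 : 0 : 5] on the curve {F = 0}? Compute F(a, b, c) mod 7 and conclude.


F(6,0,5) ≡ 4 (mod 7); P is NOT on the curve.

Evaluate F(6, 0, 5) term-by-term (mod 7).
  -3*X**3 ↦ -3·216·1·1 = -648
  -3*X**2*Y ↦ -3·36·0·1 = 0
  -X**2*Z ↦ -1·36·1·5 = -180
  -2*X*Y**2 ↦ -2·6·0·1 = 0
  3*X*Y*Z ↦ 3·6·0·5 = 0
  -2*X*Z**2 ↦ -2·6·1·25 = -300
  -Y**3 ↦ -1·1·0·1 = 0
  Y**2*Z ↦ 1·1·0·5 = 0
  -2*Y*Z**2 ↦ -2·1·0·25 = 0
  2*Z**3 ↦ 2·1·1·125 = 250
Sum: F(6, 0, 5) = (-648) + (0) + (-180) + (0) + (0) + (-300) + (0) + (0) + (0) + (250) = -878.
Reducing mod 7: -878 ≡ 4 (mod 7).
Since F(a, b, c) ≡ 4 ≠ 0 (mod 7), P does NOT lie on the curve.


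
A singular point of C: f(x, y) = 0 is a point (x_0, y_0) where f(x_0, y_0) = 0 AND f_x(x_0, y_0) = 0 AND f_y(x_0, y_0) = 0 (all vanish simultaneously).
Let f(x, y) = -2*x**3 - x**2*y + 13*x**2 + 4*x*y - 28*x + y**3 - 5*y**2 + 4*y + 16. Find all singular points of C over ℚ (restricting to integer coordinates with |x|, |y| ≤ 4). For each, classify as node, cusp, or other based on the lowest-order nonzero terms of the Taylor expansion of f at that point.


Singular points: {(2, 2)}; classification: node.

Compute partial derivatives:
  f_x = -6*x**2 - 2*x*y + 26*x + 4*y - 28.
  f_y = -x**2 + 4*x + 3*y**2 - 10*y + 4.
Scan x_0 ∈ {−4, ..., 4}. For each x_0, f_y(x_0, y) is a polynomial in y; find its integer roots y ∈ {−4, ..., 4}, then test f_x and f at those candidates.
  x = -4: f_y(-4, y) = 3*y**2 - 10*y - 28; no integer root y with |y| ≤ 4.
  x = -3: f_y(-3, y) = 3*y**2 - 10*y - 17; no integer root y with |y| ≤ 4.
  x = -2: f_y(-2, y) = 3*y**2 - 10*y - 8; vanishes at y ∈ {4}. (-2, 4): f_x = -72 ≠ 0.
  x = -1: f_y(-1, y) = 3*y**2 - 10*y - 1; no integer root y with |y| ≤ 4.
  x = 0: f_y(0, y) = 3*y**2 - 10*y + 4; no integer root y with |y| ≤ 4.
  x = 1: f_y(1, y) = 3*y**2 - 10*y + 7; vanishes at y ∈ {1}. (1, 1): f_x = -6 ≠ 0.
  x = 2: f_y(2, y) = 3*y**2 - 10*y + 8; vanishes at y ∈ {2}. (2, 2): f_x = 0, f = 0 — SINGULAR.
  x = 3: f_y(3, y) = 3*y**2 - 10*y + 7; vanishes at y ∈ {1}. (3, 1): f_x = -6 ≠ 0.
  x = 4: f_y(4, y) = 3*y**2 - 10*y + 4; no integer root y with |y| ≤ 4.
Only singular point on the grid: (2, 2).
Classify: substitute x = 2 + u, y = 2 + v and expand: f = -2*u**3 - u**2*v - u**2 + v**3 + v**2.
No constant or linear terms (consistent with a singular point). Quadratic part: -u**2 + v**2. Cubic part: -2*u**3 - u**2*v + v**3.
The quadratic part v**2 - u**2 = (v − u)(v + u) splits into two distinct linear factors, so there are two distinct tangent lines y − 2 = ±(x − 2) — this is a node (ordinary double point).
Classification: node.


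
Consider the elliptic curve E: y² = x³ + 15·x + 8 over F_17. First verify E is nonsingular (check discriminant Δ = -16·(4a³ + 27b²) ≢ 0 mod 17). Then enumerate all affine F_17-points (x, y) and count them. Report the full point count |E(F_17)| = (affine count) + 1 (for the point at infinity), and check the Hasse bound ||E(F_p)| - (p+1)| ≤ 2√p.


Affine points = {(0, 5), (0, 12), (4, 8), (4, 9), (5, 2), (5, 15), (6, 5), (6, 12), (10, 6), (10, 11), (11, 5), (11, 12), (14, 2), (14, 15), (15, 2), (15, 15), (16, 3), (16, 14)}; affine count = 18; |E(F_17)| = 19.

Discriminant check: Δ ∝ 4a³ + 27b² = 4·15³ + 27·8² = 4·3375 + 27·64 ≡ 13 (mod 17). Nonzero ⇒ E is nonsingular.
For each x ∈ F_17, compute rhs = x³ + 15·x + 8 mod 17, then count y ∈ F_17 with y² ≡ rhs.
  x = 0: rhs = 8, matching y values: 5, 12 (2 points).
  x = 1: rhs = 7, matching y values: none (0 points).
  x = 2: rhs = 12, matching y values: none (0 points).
  x = 3: rhs = 12, matching y values: none (0 points).
  x = 4: rhs = 13, matching y values: 8, 9 (2 points).
  x = 5: rhs = 4, matching y values: 2, 15 (2 points).
  x = 6: rhs = 8, matching y values: 5, 12 (2 points).
  x = 7: rhs = 14, matching y values: none (0 points).
  x = 8: rhs = 11, matching y values: none (0 points).
  x = 9: rhs = 5, matching y values: none (0 points).
  x = 10: rhs = 2, matching y values: 6, 11 (2 points).
  x = 11: rhs = 8, matching y values: 5, 12 (2 points).
  x = 12: rhs = 12, matching y values: none (0 points).
  x = 13: rhs = 3, matching y values: none (0 points).
  x = 14: rhs = 4, matching y values: 2, 15 (2 points).
  x = 15: rhs = 4, matching y values: 2, 15 (2 points).
  x = 16: rhs = 9, matching y values: 3, 14 (2 points).
Total affine count: 18.
Full point count |E(F_17)| = 18 + 1 = 19.
Hasse bound: |19 − (17+1)| = |1| = 1 ≤ 2√17 ≈ 8.2462 ✓.


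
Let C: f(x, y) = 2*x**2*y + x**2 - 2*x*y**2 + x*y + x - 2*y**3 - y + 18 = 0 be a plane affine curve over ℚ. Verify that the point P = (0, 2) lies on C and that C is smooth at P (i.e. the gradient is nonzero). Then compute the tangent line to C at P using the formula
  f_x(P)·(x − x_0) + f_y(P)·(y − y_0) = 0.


Tangent line at P: -5*x - 25*y + 50 = 0.

Step 1: f(0, 2) = 0, so P lies on C.
Step 2: partial derivatives
  f_x(x, y) = 4*x*y + 2*x - 2*y**2 + y + 1, f_y(x, y) = 2*x**2 - 4*x*y + x - 6*y**2 - 1.
  f_x(P) = -5, f_y(P) = -25 (gradient nonzero, so P is smooth).
Step 3: tangent line at P: -5·(x − 0) + -25·(y − 2) = 0.
Expanding: -5*x - 25*y + 50 = 0.


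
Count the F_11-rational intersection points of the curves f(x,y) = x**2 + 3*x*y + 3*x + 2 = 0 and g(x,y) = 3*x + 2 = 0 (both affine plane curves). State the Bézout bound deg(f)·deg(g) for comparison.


Common zeros: {(3, 10)}; count = 1; Bézout bound = 2.

deg(f) = 2, deg(g) = 1, so Bézout bound = 2.
Scan x ∈ F_11. For each x, list the y ∈ F_11 with f(x, y) ≡ 0 and those with g(x, y) ≡ 0 (mod 11); the common zeros in that column are the intersection.
  x = 0: f ≡ 0 at y ∈ ∅; g ≡ 0 at y ∈ ∅; common: ∅.
  x = 1: f ≡ 0 at y ∈ {9}; g ≡ 0 at y ∈ ∅; common: ∅.
  x = 2: f ≡ 0 at y ∈ {9}; g ≡ 0 at y ∈ ∅; common: ∅.
  x = 3: f ≡ 0 at y ∈ {10}; g ≡ 0 at y ∈ {0, 1, 2, 3, 4, 5, 6, 7, 8, 9, 10}; common: {10}.
  x = 4: f ≡ 0 at y ∈ {3}; g ≡ 0 at y ∈ ∅; common: ∅.
  x = 5: f ≡ 0 at y ∈ {6}; g ≡ 0 at y ∈ ∅; common: ∅.
  x = 6: f ≡ 0 at y ∈ {3}; g ≡ 0 at y ∈ ∅; common: ∅.
  x = 7: f ≡ 0 at y ∈ {6}; g ≡ 0 at y ∈ ∅; common: ∅.
  x = 8: f ≡ 0 at y ∈ {10}; g ≡ 0 at y ∈ ∅; common: ∅.
  x = 9: f ≡ 0 at y ∈ {0}; g ≡ 0 at y ∈ ∅; common: ∅.
  x = 10: f ≡ 0 at y ∈ {0}; g ≡ 0 at y ∈ ∅; common: ∅.
Collecting: common zeros = {(3, 10)}, so the count is 1.
Comparison with the Bézout bound: 1 ≤ 2 = deg(f)·deg(g), as expected for curves with no common component (the affine F_11-count falls short of the bound because intersections may lie at infinity, over extension fields, or carry multiplicity).


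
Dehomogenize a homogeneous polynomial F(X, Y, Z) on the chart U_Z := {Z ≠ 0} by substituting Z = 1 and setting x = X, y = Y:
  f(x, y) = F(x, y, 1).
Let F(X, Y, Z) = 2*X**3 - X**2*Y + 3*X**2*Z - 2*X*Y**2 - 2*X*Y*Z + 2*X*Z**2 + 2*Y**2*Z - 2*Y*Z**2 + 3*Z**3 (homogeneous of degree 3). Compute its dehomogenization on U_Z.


f(x, y) = 2*x**3 - x**2*y + 3*x**2 - 2*x*y**2 - 2*x*y + 2*x + 2*y**2 - 2*y + 3

On U_Z we set Z = 1. Each monomial c·X^i·Y^j·Z^k in F becomes c·x^i·y^j·1^k = c·x^i·y^j.
Substituting Z = 1: F(X, Y, 1) = 2*x**3 - x**2*y + 3*x**2 - 2*x*y**2 - 2*x*y + 2*x + 2*y**2 - 2*y + 3.
Note: deg(f) ≤ deg(F) = 3; strict inequality happens when F is divisible by Z (lost terms).


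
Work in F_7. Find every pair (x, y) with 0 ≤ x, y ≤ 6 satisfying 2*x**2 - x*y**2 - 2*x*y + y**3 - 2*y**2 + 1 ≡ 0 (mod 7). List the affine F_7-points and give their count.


Affine F_7-points: {(0, 1), (2, 2), (2, 4), (2, 5), (3, 4), (5, 1), (5, 5)}; count = 7.

For each of the 49 pairs (x, y) ∈ F_7², evaluate f(x, y) mod 7. Record the zeros.
  x = 0: [0↦1, 1↦0, 2↦1, 3↦3, 4↦5, 5↦6, 6↦5]  zeros at y ∈ {1}
  x = 1: [0↦3, 1↦6, 2↦2, 3↦4, 4↦4, 5↦1, 6↦1]  zeros at y ∈ ∅
  x = 2: [0↦2, 1↦2, 2↦0, 3↦2, 4↦0, 5↦0, 6↦1]  zeros at y ∈ {2, 4, 5}
  x = 3: [0↦5, 1↦2, 2↦2, 3↦4, 4↦0, 5↦3, 6↦5]  zeros at y ∈ {4}
  x = 4: [0↦5, 1↦6, 2↦1, 3↦3, 4↦4, 5↦3, 6↦6]  zeros at y ∈ ∅
  x = 5: [0↦2, 1↦0, 2↦4, 3↦6, 4↦5, 5↦0, 6↦4]  zeros at y ∈ {1, 5}
  x = 6: [0↦3, 1↦5, 2↦4, 3↦6, 4↦3, 5↦1, 6↦6]  zeros at y ∈ ∅
Collecting zeros: affine points = {(0, 1), (2, 2), (2, 4), (2, 5), (3, 4), (5, 1), (5, 5)}.
Total count |C(F_7)_aff| = 7.


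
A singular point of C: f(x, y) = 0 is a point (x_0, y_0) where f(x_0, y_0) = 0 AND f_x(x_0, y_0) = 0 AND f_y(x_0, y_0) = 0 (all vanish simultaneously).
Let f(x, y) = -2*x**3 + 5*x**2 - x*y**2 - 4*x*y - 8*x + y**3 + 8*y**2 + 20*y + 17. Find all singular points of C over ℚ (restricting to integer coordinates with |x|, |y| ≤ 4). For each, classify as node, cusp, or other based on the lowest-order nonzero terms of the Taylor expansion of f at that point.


Singular points: {(1, -2)}; classification: node.

Compute partial derivatives:
  f_x = -6*x**2 + 10*x - y**2 - 4*y - 8.
  f_y = -2*x*y - 4*x + 3*y**2 + 16*y + 20.
Scan x_0 ∈ {−4, ..., 4}. For each x_0, f_y(x_0, y) is a polynomial in y; find its integer roots y ∈ {−4, ..., 4}, then test f_x and f at those candidates.
  x = -4: f_y(-4, y) = 3*y**2 + 24*y + 36; vanishes at y ∈ {-2}. (-4, -2): f_x = -140 ≠ 0.
  x = -3: f_y(-3, y) = 3*y**2 + 22*y + 32; vanishes at y ∈ {-2}. (-3, -2): f_x = -88 ≠ 0.
  x = -2: f_y(-2, y) = 3*y**2 + 20*y + 28; vanishes at y ∈ {-2}. (-2, -2): f_x = -48 ≠ 0.
  x = -1: f_y(-1, y) = 3*y**2 + 18*y + 24; vanishes at y ∈ {-4, -2}. (-1, -4): f_x = -24 ≠ 0; (-1, -2): f_x = -20 ≠ 0.
  x = 0: f_y(0, y) = 3*y**2 + 16*y + 20; vanishes at y ∈ {-2}. (0, -2): f_x = -4 ≠ 0.
  x = 1: f_y(1, y) = 3*y**2 + 14*y + 16; vanishes at y ∈ {-2}. (1, -2): f_x = 0, f = 0 — SINGULAR.
  x = 2: f_y(2, y) = 3*y**2 + 12*y + 12; vanishes at y ∈ {-2}. (2, -2): f_x = -8 ≠ 0.
  x = 3: f_y(3, y) = 3*y**2 + 10*y + 8; vanishes at y ∈ {-2}. (3, -2): f_x = -28 ≠ 0.
  x = 4: f_y(4, y) = 3*y**2 + 8*y + 4; vanishes at y ∈ {-2}. (4, -2): f_x = -60 ≠ 0.
Only singular point on the grid: (1, -2).
Classify: substitute x = 1 + u, y = -2 + v and expand: f = -2*u**3 - u**2 - u*v**2 + v**3 + v**2.
No constant or linear terms (consistent with a singular point). Quadratic part: -u**2 + v**2. Cubic part: -2*u**3 - u*v**2 + v**3.
The quadratic part v**2 - u**2 = (v − u)(v + u) splits into two distinct linear factors, so there are two distinct tangent lines y − -2 = ±(x − 1) — this is a node (ordinary double point).
Classification: node.


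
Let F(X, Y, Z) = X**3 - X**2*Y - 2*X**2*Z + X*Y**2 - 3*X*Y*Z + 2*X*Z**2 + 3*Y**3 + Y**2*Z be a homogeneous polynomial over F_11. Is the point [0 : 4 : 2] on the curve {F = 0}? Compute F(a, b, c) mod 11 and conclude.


F(0,4,2) ≡ 4 (mod 11); P is NOT on the curve.

Evaluate F(0, 4, 2) term-by-term (mod 11).
  X**3 ↦ 1·0·1·1 = 0
  -X**2*Y ↦ -1·0·4·1 = 0
  -2*X**2*Z ↦ -2·0·1·2 = 0
  X*Y**2 ↦ 1·0·16·1 = 0
  -3*X*Y*Z ↦ -3·0·4·2 = 0
  2*X*Z**2 ↦ 2·0·1·4 = 0
  3*Y**3 ↦ 3·1·64·1 = 192
  Y**2*Z ↦ 1·1·16·2 = 32
Sum: F(0, 4, 2) = (0) + (0) + (0) + (0) + (0) + (0) + (192) + (32) = 224.
Reducing mod 11: 224 ≡ 4 (mod 11).
Since F(a, b, c) ≡ 4 ≠ 0 (mod 11), P does NOT lie on the curve.


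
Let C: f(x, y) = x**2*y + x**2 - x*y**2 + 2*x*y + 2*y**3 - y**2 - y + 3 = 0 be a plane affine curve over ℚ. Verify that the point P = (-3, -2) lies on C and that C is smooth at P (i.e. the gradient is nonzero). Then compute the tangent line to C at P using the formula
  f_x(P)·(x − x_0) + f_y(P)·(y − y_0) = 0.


Tangent line at P: -2*x + 18*y + 30 = 0.

Step 1: f(-3, -2) = 0, so P lies on C.
Step 2: partial derivatives
  f_x(x, y) = 2*x*y + 2*x - y**2 + 2*y, f_y(x, y) = x**2 - 2*x*y + 2*x + 6*y**2 - 2*y - 1.
  f_x(P) = -2, f_y(P) = 18 (gradient nonzero, so P is smooth).
Step 3: tangent line at P: -2·(x − -3) + 18·(y − -2) = 0.
Expanding: -2*x + 18*y + 30 = 0.


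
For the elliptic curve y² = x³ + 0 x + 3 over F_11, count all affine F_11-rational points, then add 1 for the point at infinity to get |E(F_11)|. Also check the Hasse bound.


Affine points = {(0, 5), (0, 6), (1, 2), (1, 9), (2, 0), (4, 1), (4, 10), (7, 4), (7, 7), (8, 3), (8, 8)}; affine count = 11; |E(F_11)| = 12.

Discriminant check: Δ ∝ 4a³ + 27b² = 4·0³ + 27·3² = 4·0 + 27·9 ≡ 1 (mod 11). Nonzero ⇒ E is nonsingular.
For each x ∈ F_11, compute rhs = x³ + 0·x + 3 mod 11, then count y ∈ F_11 with y² ≡ rhs.
  x = 0: rhs = 3, matching y values: 5, 6 (2 points).
  x = 1: rhs = 4, matching y values: 2, 9 (2 points).
  x = 2: rhs = 0, matching y values: 0 (1 points).
  x = 3: rhs = 8, matching y values: none (0 points).
  x = 4: rhs = 1, matching y values: 1, 10 (2 points).
  x = 5: rhs = 7, matching y values: none (0 points).
  x = 6: rhs = 10, matching y values: none (0 points).
  x = 7: rhs = 5, matching y values: 4, 7 (2 points).
  x = 8: rhs = 9, matching y values: 3, 8 (2 points).
  x = 9: rhs = 6, matching y values: none (0 points).
  x = 10: rhs = 2, matching y values: none (0 points).
Total affine count: 11.
Full point count |E(F_11)| = 11 + 1 = 12.
Hasse bound: |12 − (11+1)| = |0| = 0 ≤ 2√11 ≈ 6.6332 ✓.


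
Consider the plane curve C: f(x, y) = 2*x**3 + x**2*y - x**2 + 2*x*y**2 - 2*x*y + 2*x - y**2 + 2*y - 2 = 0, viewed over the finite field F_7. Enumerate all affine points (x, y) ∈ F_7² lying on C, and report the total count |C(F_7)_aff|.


Affine F_7-points: {(1, 2), (1, 4), (2, 0), (2, 4), (3, 0), (3, 6), (4, 5), (5, 1), (6, 0), (6, 4)}; count = 10.

For each of the 49 pairs (x, y) ∈ F_7², evaluate f(x, y) mod 7. Record the zeros.
  x = 0: [0↦5, 1↦6, 2↦5, 3↦2, 4↦4, 5↦4, 6↦2]  zeros at y ∈ ∅
  x = 1: [0↦1, 1↦3, 2↦0, 3↦6, 4↦0, 5↦3, 6↦1]  zeros at y ∈ {2, 4}
  x = 2: [0↦0, 1↦5, 2↦2, 3↦5, 4↦0, 5↦1, 6↦1]  zeros at y ∈ {0, 4}
  x = 3: [0↦0, 1↦3, 2↦2, 3↦4, 4↦2, 5↦3, 6↦0]  zeros at y ∈ {0, 6}
  x = 4: [0↦6, 1↦2, 2↦5, 3↦1, 4↦4, 5↦0, 6↦3]  zeros at y ∈ {5}
  x = 5: [0↦2, 1↦0, 2↦2, 3↦1, 4↦4, 5↦4, 6↦1]  zeros at y ∈ {1}
  x = 6: [0↦0, 1↦2, 2↦5, 3↦2, 4↦0, 5↦6, 6↦6]  zeros at y ∈ {0, 4}
Collecting zeros: affine points = {(1, 2), (1, 4), (2, 0), (2, 4), (3, 0), (3, 6), (4, 5), (5, 1), (6, 0), (6, 4)}.
Total count |C(F_7)_aff| = 10.


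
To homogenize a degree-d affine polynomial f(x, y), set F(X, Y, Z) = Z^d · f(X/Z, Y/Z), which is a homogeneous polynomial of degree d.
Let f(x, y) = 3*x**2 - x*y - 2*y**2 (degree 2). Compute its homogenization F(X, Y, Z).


F(X, Y, Z) = 3*X**2 - X*Y - 2*Y**2

deg(f) = 2.
Substitute x = X/Z, y = Y/Z into f, then multiply by Z^2.
  monomial 3·x^2·y^0 ↦ 3·X^2·Y^0·Z^0.
  monomial -1·x^1·y^1 ↦ -1·X^1·Y^1·Z^0.
  monomial -2·x^0·y^2 ↦ -2·X^0·Y^2·Z^0.
Collecting: F(X, Y, Z) = 3*X**2 - X*Y - 2*Y**2.


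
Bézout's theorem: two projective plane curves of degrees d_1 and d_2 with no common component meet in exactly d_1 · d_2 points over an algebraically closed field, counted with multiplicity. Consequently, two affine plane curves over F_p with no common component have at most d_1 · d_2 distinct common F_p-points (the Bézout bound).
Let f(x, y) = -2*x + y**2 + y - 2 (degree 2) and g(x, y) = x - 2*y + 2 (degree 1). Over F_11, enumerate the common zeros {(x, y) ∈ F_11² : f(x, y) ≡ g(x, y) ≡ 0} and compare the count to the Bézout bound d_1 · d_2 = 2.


Common zeros: {(0, 1), (2, 2)}; count = 2; Bézout bound = 2.

deg(f) = 2, deg(g) = 1, so Bézout bound = 2.
Scan x ∈ F_11. For each x, list the y ∈ F_11 with f(x, y) ≡ 0 and those with g(x, y) ≡ 0 (mod 11); the common zeros in that column are the intersection.
  x = 0: f ≡ 0 at y ∈ {1, 9}; g ≡ 0 at y ∈ {1}; common: {1}.
  x = 1: f ≡ 0 at y ∈ ∅; g ≡ 0 at y ∈ {7}; common: ∅.
  x = 2: f ≡ 0 at y ∈ {2, 8}; g ≡ 0 at y ∈ {2}; common: {2}.
  x = 3: f ≡ 0 at y ∈ {5}; g ≡ 0 at y ∈ {8}; common: ∅.
  x = 4: f ≡ 0 at y ∈ ∅; g ≡ 0 at y ∈ {3}; common: ∅.
  x = 5: f ≡ 0 at y ∈ {3, 7}; g ≡ 0 at y ∈ {9}; common: ∅.
  x = 6: f ≡ 0 at y ∈ ∅; g ≡ 0 at y ∈ {4}; common: ∅.
  x = 7: f ≡ 0 at y ∈ ∅; g ≡ 0 at y ∈ {10}; common: ∅.
  x = 8: f ≡ 0 at y ∈ ∅; g ≡ 0 at y ∈ {5}; common: ∅.
  x = 9: f ≡ 0 at y ∈ {4, 6}; g ≡ 0 at y ∈ {0}; common: ∅.
  x = 10: f ≡ 0 at y ∈ {0, 10}; g ≡ 0 at y ∈ {6}; common: ∅.
Collecting: common zeros = {(0, 1), (2, 2)}, so the count is 2.
Comparison with the Bézout bound: 2 ≤ 2 = deg(f)·deg(g), as expected for curves with no common component (the bound is attained).


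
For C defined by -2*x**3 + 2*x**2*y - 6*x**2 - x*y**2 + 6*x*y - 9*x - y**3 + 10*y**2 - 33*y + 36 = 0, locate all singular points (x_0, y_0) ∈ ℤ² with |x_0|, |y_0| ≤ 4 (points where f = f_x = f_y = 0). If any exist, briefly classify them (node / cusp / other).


Singular points: {(0, 3)}; classification: cusp.

Compute partial derivatives:
  f_x = -6*x**2 + 4*x*y - 12*x - y**2 + 6*y - 9.
  f_y = 2*x**2 - 2*x*y + 6*x - 3*y**2 + 20*y - 33.
Scan x_0 ∈ {−4, ..., 4}. For each x_0, f_y(x_0, y) is a polynomial in y; find its integer roots y ∈ {−4, ..., 4}, then test f_x and f at those candidates.
  x = -4: f_y(-4, y) = -3*y**2 + 28*y - 25; vanishes at y ∈ {1}. (-4, 1): f_x = -68 ≠ 0.
  x = -3: f_y(-3, y) = -3*y**2 + 26*y - 33; no integer root y with |y| ≤ 4.
  x = -2: f_y(-2, y) = -3*y**2 + 24*y - 37; no integer root y with |y| ≤ 4.
  x = -1: f_y(-1, y) = -3*y**2 + 22*y - 37; no integer root y with |y| ≤ 4.
  x = 0: f_y(0, y) = -3*y**2 + 20*y - 33; vanishes at y ∈ {3}. (0, 3): f_x = 0, f = 0 — SINGULAR.
  x = 1: f_y(1, y) = -3*y**2 + 18*y - 25; no integer root y with |y| ≤ 4.
  x = 2: f_y(2, y) = -3*y**2 + 16*y - 13; vanishes at y ∈ {1}. (2, 1): f_x = -44 ≠ 0.
  x = 3: f_y(3, y) = -3*y**2 + 14*y + 3; no integer root y with |y| ≤ 4.
  x = 4: f_y(4, y) = -3*y**2 + 12*y + 23; no integer root y with |y| ≤ 4.
Only singular point on the grid: (0, 3).
Classify: substitute x = 0 + u, y = 3 + v and expand: f = -2*u**3 + 2*u**2*v - u*v**2 - v**3 + v**2.
No constant or linear terms (consistent with a singular point). Quadratic part: v**2. Cubic part: -2*u**3 + 2*u**2*v - u*v**2 - v**3.
The quadratic part v**2 is a perfect square, so there is a single (double) tangent line v = 0, i.e. y = 3. Restricting the cubic part to that line (v = 0) leaves -2*u**3 ≠ 0, so f is not divisible by v and the branch is v² ≈ 2*u**3 to lowest order — this is a cusp.
Classification: cusp.


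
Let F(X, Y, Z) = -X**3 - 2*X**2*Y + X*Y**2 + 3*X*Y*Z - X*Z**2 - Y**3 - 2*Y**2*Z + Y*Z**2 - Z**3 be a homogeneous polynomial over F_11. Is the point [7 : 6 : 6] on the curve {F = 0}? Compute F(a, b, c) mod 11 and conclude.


F(7,6,6) ≡ 2 (mod 11); P is NOT on the curve.

Evaluate F(7, 6, 6) term-by-term (mod 11).
  -X**3 ↦ -1·343·1·1 = -343
  -2*X**2*Y ↦ -2·49·6·1 = -588
  X*Y**2 ↦ 1·7·36·1 = 252
  3*X*Y*Z ↦ 3·7·6·6 = 756
  -X*Z**2 ↦ -1·7·1·36 = -252
  -Y**3 ↦ -1·1·216·1 = -216
  -2*Y**2*Z ↦ -2·1·36·6 = -432
  Y*Z**2 ↦ 1·1·6·36 = 216
  -Z**3 ↦ -1·1·1·216 = -216
Sum: F(7, 6, 6) = (-343) + (-588) + (252) + (756) + (-252) + (-216) + (-432) + (216) + (-216) = -823.
Reducing mod 11: -823 ≡ 2 (mod 11).
Since F(a, b, c) ≡ 2 ≠ 0 (mod 11), P does NOT lie on the curve.


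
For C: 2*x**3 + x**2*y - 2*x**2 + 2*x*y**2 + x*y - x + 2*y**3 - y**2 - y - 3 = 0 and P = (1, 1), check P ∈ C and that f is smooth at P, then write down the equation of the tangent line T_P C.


Tangent line at P: 6*x + 9*y - 15 = 0.

Step 1: f(1, 1) = 0, so P lies on C.
Step 2: partial derivatives
  f_x(x, y) = 6*x**2 + 2*x*y - 4*x + 2*y**2 + y - 1, f_y(x, y) = x**2 + 4*x*y + x + 6*y**2 - 2*y - 1.
  f_x(P) = 6, f_y(P) = 9 (gradient nonzero, so P is smooth).
Step 3: tangent line at P: 6·(x − 1) + 9·(y − 1) = 0.
Expanding: 6*x + 9*y - 15 = 0.


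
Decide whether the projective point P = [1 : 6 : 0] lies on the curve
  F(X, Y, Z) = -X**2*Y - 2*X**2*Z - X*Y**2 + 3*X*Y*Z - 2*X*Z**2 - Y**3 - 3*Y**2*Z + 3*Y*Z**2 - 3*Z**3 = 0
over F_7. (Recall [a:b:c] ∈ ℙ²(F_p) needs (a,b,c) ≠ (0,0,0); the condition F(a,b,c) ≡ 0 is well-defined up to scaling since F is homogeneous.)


F(1,6,0) ≡ 1 (mod 7); P is NOT on the curve.

Evaluate F(1, 6, 0) term-by-term (mod 7).
  -X**2*Y ↦ -1·1·6·1 = -6
  -2*X**2*Z ↦ -2·1·1·0 = 0
  -X*Y**2 ↦ -1·1·36·1 = -36
  3*X*Y*Z ↦ 3·1·6·0 = 0
  -2*X*Z**2 ↦ -2·1·1·0 = 0
  -Y**3 ↦ -1·1·216·1 = -216
  -3*Y**2*Z ↦ -3·1·36·0 = 0
  3*Y*Z**2 ↦ 3·1·6·0 = 0
  -3*Z**3 ↦ -3·1·1·0 = 0
Sum: F(1, 6, 0) = (-6) + (0) + (-36) + (0) + (0) + (-216) + (0) + (0) + (0) = -258.
Reducing mod 7: -258 ≡ 1 (mod 7).
Since F(a, b, c) ≡ 1 ≠ 0 (mod 7), P does NOT lie on the curve.


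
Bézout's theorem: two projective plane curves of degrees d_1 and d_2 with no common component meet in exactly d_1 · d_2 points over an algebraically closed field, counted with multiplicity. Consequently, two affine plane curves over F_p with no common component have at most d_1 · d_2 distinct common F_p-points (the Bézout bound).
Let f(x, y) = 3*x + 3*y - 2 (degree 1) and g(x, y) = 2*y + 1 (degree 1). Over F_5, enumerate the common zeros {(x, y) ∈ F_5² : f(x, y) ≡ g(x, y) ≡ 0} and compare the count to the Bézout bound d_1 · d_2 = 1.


Common zeros: {(2, 2)}; count = 1; Bézout bound = 1.

deg(f) = 1, deg(g) = 1, so Bézout bound = 1.
Scan x ∈ F_5. For each x, list the y ∈ F_5 with f(x, y) ≡ 0 and those with g(x, y) ≡ 0 (mod 5); the common zeros in that column are the intersection.
  x = 0: f ≡ 0 at y ∈ {4}; g ≡ 0 at y ∈ {2}; common: ∅.
  x = 1: f ≡ 0 at y ∈ {3}; g ≡ 0 at y ∈ {2}; common: ∅.
  x = 2: f ≡ 0 at y ∈ {2}; g ≡ 0 at y ∈ {2}; common: {2}.
  x = 3: f ≡ 0 at y ∈ {1}; g ≡ 0 at y ∈ {2}; common: ∅.
  x = 4: f ≡ 0 at y ∈ {0}; g ≡ 0 at y ∈ {2}; common: ∅.
Collecting: common zeros = {(2, 2)}, so the count is 1.
Comparison with the Bézout bound: 1 ≤ 1 = deg(f)·deg(g), as expected for curves with no common component (the bound is attained).


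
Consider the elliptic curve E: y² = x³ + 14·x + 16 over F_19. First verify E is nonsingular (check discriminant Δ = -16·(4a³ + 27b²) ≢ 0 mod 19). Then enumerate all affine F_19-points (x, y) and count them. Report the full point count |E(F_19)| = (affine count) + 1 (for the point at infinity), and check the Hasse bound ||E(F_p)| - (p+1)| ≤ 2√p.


Affine points = {(0, 4), (0, 15), (3, 3), (3, 16), (7, 1), (7, 18), (9, 4), (9, 15), (10, 4), (10, 15), (11, 0), (13, 1), (13, 18), (14, 7), (14, 12), (16, 2), (16, 17), (18, 1), (18, 18)}; affine count = 19; |E(F_19)| = 20.

Discriminant check: Δ ∝ 4a³ + 27b² = 4·14³ + 27·16² = 4·2744 + 27·256 ≡ 9 (mod 19). Nonzero ⇒ E is nonsingular.
For each x ∈ F_19, compute rhs = x³ + 14·x + 16 mod 19, then count y ∈ F_19 with y² ≡ rhs.
  x = 0: rhs = 16, matching y values: 4, 15 (2 points).
  x = 1: rhs = 12, matching y values: none (0 points).
  x = 2: rhs = 14, matching y values: none (0 points).
  x = 3: rhs = 9, matching y values: 3, 16 (2 points).
  x = 4: rhs = 3, matching y values: none (0 points).
  x = 5: rhs = 2, matching y values: none (0 points).
  x = 6: rhs = 12, matching y values: none (0 points).
  x = 7: rhs = 1, matching y values: 1, 18 (2 points).
  x = 8: rhs = 13, matching y values: none (0 points).
  x = 9: rhs = 16, matching y values: 4, 15 (2 points).
  x = 10: rhs = 16, matching y values: 4, 15 (2 points).
  x = 11: rhs = 0, matching y values: 0 (1 points).
  x = 12: rhs = 12, matching y values: none (0 points).
  x = 13: rhs = 1, matching y values: 1, 18 (2 points).
  x = 14: rhs = 11, matching y values: 7, 12 (2 points).
  x = 15: rhs = 10, matching y values: none (0 points).
  x = 16: rhs = 4, matching y values: 2, 17 (2 points).
  x = 17: rhs = 18, matching y values: none (0 points).
  x = 18: rhs = 1, matching y values: 1, 18 (2 points).
Total affine count: 19.
Full point count |E(F_19)| = 19 + 1 = 20.
Hasse bound: |20 − (19+1)| = |0| = 0 ≤ 2√19 ≈ 8.7178 ✓.


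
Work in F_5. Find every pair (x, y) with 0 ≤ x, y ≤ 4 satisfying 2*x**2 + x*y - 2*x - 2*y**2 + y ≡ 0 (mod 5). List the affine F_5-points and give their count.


Affine F_5-points: {(0, 0), (0, 3), (1, 0), (1, 1), (2, 1), (2, 3)}; count = 6.

For each of the 25 pairs (x, y) ∈ F_5², evaluate f(x, y) mod 5. Record the zeros.
  x = 0: [0↦0, 1↦4, 2↦4, 3↦0, 4↦2]  zeros at y ∈ {0, 3}
  x = 1: [0↦0, 1↦0, 2↦1, 3↦3, 4↦1]  zeros at y ∈ {0, 1}
  x = 2: [0↦4, 1↦0, 2↦2, 3↦0, 4↦4]  zeros at y ∈ {1, 3}
  x = 3: [0↦2, 1↦4, 2↦2, 3↦1, 4↦1]  zeros at y ∈ ∅
  x = 4: [0↦4, 1↦2, 2↦1, 3↦1, 4↦2]  zeros at y ∈ ∅
Collecting zeros: affine points = {(0, 0), (0, 3), (1, 0), (1, 1), (2, 1), (2, 3)}.
Total count |C(F_5)_aff| = 6.


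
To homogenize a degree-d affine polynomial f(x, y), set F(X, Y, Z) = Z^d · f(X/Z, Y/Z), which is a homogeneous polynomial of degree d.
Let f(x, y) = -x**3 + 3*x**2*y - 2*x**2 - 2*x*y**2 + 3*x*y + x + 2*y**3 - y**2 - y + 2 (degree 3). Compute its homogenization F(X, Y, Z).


F(X, Y, Z) = -X**3 + 3*X**2*Y - 2*X**2*Z - 2*X*Y**2 + 3*X*Y*Z + X*Z**2 + 2*Y**3 - Y**2*Z - Y*Z**2 + 2*Z**3

deg(f) = 3.
Substitute x = X/Z, y = Y/Z into f, then multiply by Z^3.
  monomial -1·x^3·y^0 ↦ -1·X^3·Y^0·Z^0.
  monomial 3·x^2·y^1 ↦ 3·X^2·Y^1·Z^0.
  monomial -2·x^2·y^0 ↦ -2·X^2·Y^0·Z^1.
  monomial -2·x^1·y^2 ↦ -2·X^1·Y^2·Z^0.
  monomial 3·x^1·y^1 ↦ 3·X^1·Y^1·Z^1.
  monomial 1·x^1·y^0 ↦ 1·X^1·Y^0·Z^2.
  monomial 2·x^0·y^3 ↦ 2·X^0·Y^3·Z^0.
  monomial -1·x^0·y^2 ↦ -1·X^0·Y^2·Z^1.
  monomial -1·x^0·y^1 ↦ -1·X^0·Y^1·Z^2.
  monomial 2·x^0·y^0 ↦ 2·X^0·Y^0·Z^3.
Collecting: F(X, Y, Z) = -X**3 + 3*X**2*Y - 2*X**2*Z - 2*X*Y**2 + 3*X*Y*Z + X*Z**2 + 2*Y**3 - Y**2*Z - Y*Z**2 + 2*Z**3.


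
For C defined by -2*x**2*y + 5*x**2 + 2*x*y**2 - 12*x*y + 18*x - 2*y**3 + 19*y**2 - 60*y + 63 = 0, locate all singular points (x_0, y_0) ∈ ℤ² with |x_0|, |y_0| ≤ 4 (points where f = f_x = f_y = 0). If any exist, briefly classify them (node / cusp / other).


Singular points: {(0, 3)}; classification: node.

Compute partial derivatives:
  f_x = -4*x*y + 10*x + 2*y**2 - 12*y + 18.
  f_y = -2*x**2 + 4*x*y - 12*x - 6*y**2 + 38*y - 60.
Scan x_0 ∈ {−4, ..., 4}. For each x_0, f_y(x_0, y) is a polynomial in y; find its integer roots y ∈ {−4, ..., 4}, then test f_x and f at those candidates.
  x = -4: f_y(-4, y) = -6*y**2 + 22*y - 44; no integer root y with |y| ≤ 4.
  x = -3: f_y(-3, y) = -6*y**2 + 26*y - 42; no integer root y with |y| ≤ 4.
  x = -2: f_y(-2, y) = -6*y**2 + 30*y - 44; no integer root y with |y| ≤ 4.
  x = -1: f_y(-1, y) = -6*y**2 + 34*y - 50; no integer root y with |y| ≤ 4.
  x = 0: f_y(0, y) = -6*y**2 + 38*y - 60; vanishes at y ∈ {3}. (0, 3): f_x = 0, f = 0 — SINGULAR.
  x = 1: f_y(1, y) = -6*y**2 + 42*y - 74; no integer root y with |y| ≤ 4.
  x = 2: f_y(2, y) = -6*y**2 + 46*y - 92; no integer root y with |y| ≤ 4.
  x = 3: f_y(3, y) = -6*y**2 + 50*y - 114; no integer root y with |y| ≤ 4.
  x = 4: f_y(4, y) = -6*y**2 + 54*y - 140; no integer root y with |y| ≤ 4.
Only singular point on the grid: (0, 3).
Classify: substitute x = 0 + u, y = 3 + v and expand: f = -2*u**2*v - u**2 + 2*u*v**2 - 2*v**3 + v**2.
No constant or linear terms (consistent with a singular point). Quadratic part: -u**2 + v**2. Cubic part: -2*u**2*v + 2*u*v**2 - 2*v**3.
The quadratic part v**2 - u**2 = (v − u)(v + u) splits into two distinct linear factors, so there are two distinct tangent lines y − 3 = ±(x − 0) — this is a node (ordinary double point).
Classification: node.


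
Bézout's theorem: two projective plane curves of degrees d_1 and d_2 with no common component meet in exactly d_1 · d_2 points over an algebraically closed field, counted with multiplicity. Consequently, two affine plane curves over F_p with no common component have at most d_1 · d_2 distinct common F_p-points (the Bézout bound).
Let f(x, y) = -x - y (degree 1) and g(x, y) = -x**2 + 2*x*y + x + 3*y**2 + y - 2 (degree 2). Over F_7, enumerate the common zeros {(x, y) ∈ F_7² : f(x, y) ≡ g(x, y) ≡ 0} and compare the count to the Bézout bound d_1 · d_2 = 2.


Common zeros: ∅; count = 0; Bézout bound = 2.

deg(f) = 1, deg(g) = 2, so Bézout bound = 2.
Scan x ∈ F_7. For each x, list the y ∈ F_7 with f(x, y) ≡ 0 and those with g(x, y) ≡ 0 (mod 7); the common zeros in that column are the intersection.
  x = 0: f ≡ 0 at y ∈ {0}; g ≡ 0 at y ∈ {3, 6}; common: ∅.
  x = 1: f ≡ 0 at y ∈ {6}; g ≡ 0 at y ∈ ∅; common: ∅.
  x = 2: f ≡ 0 at y ∈ {5}; g ≡ 0 at y ∈ ∅; common: ∅.
  x = 3: f ≡ 0 at y ∈ {4}; g ≡ 0 at y ∈ ∅; common: ∅.
  x = 4: f ≡ 0 at y ∈ {3}; g ≡ 0 at y ∈ {0, 4}; common: ∅.
  x = 5: f ≡ 0 at y ∈ {2}; g ≡ 0 at y ∈ {4}; common: ∅.
  x = 6: f ≡ 0 at y ∈ {1}; g ≡ 0 at y ∈ {6}; common: ∅.
Collecting: common zeros = ∅, so the count is 0.
Comparison with the Bézout bound: 0 ≤ 2 = deg(f)·deg(g), as expected for curves with no common component (the affine F_7-count falls short of the bound because intersections may lie at infinity, over extension fields, or carry multiplicity).
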